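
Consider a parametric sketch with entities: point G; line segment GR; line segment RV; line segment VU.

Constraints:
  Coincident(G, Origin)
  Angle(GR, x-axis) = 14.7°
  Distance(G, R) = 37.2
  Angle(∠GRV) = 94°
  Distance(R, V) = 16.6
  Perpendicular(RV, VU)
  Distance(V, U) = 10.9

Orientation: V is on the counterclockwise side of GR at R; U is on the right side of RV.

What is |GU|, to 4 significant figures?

51.70

G is at the origin; GR runs at 14.7° with length 37.2, so R = 37.2·(cos 14.7°, sin 14.7°) = (35.98, 9.440). ∠GRV = 94.0°, so RV runs at 14.7° + (180° − 94.0°) = 100.7° from the x-axis; with |RV| = 16.6, V = R + 16.6·(cos 100.7°, sin 100.7°) = (32.90, 25.75). RV ⟂ VU; with |VU| = 10.9 on the right of RV, U = V + 10.9·(0.9826, 0.1857) = (43.61, 27.77). Then |GU| = |U − G| = 51.70.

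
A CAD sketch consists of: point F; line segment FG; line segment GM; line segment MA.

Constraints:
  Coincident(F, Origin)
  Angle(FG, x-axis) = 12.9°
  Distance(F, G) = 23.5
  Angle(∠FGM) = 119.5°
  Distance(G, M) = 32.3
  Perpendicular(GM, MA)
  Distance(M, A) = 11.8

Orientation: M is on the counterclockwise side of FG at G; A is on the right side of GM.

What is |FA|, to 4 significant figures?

54.45

F is at the origin; FG runs at 12.9° with length 23.5, so G = 23.5·(cos 12.9°, sin 12.9°) = (22.91, 5.246). ∠FGM = 119.5°, so GM runs at 12.9° + (180° − 119.5°) = 73.40° from the x-axis; with |GM| = 32.3, M = G + 32.3·(cos 73.40°, sin 73.40°) = (32.13, 36.20). The perpendicularity gives MA at right angles to GM; with |MA| = 11.8 on the right of GM, A = M + 11.8·(0.9583, -0.2857) = (43.44, 32.83). Then |FA| = |A − F| = 54.45.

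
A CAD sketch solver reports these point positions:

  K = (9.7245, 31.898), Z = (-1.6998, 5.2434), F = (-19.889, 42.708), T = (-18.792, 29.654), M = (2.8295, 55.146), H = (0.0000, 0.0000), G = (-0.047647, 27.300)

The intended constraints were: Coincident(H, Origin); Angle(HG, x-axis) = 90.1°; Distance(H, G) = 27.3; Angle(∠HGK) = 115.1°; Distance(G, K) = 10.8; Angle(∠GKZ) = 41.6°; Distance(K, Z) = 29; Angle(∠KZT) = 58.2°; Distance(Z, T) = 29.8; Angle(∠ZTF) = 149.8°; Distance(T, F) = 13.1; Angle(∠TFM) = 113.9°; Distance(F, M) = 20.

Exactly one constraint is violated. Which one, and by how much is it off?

Distance(F, M) = 20 — off by 5.90.

H = (0.00, 0.00) ✓; HG at 90.10° ✓; |HG| = 27.30 ✓; ∠HGK = 115.1° ✓; |GK| = 10.80 ✓; ∠GKZ = 41.60° ✓; |KZ| = 29.00 ✓; ∠KZT = 58.20° ✓; |ZT| = 29.80 ✓; ∠ZTF = 149.8° ✓; |TF| = 13.10 ✓; ∠TFM = 113.9° ✓; |FM| = 25.90 ✗.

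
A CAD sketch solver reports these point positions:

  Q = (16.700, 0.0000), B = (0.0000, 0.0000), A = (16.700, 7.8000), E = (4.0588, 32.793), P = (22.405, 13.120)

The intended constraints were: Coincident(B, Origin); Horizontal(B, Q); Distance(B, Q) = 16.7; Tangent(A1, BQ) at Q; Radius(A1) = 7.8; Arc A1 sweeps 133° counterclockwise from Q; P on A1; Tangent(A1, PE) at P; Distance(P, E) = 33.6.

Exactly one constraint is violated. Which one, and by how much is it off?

Distance(P, E) = 33.6 — off by 6.70.

B = (0.00, 0.00) ✓; B.y = 0.00, Q.y = 0.00 ✓; |BQ| = 16.70 ✓; ∠(AQ, QB) = 90.00° ✓; |AQ| = 7.800 ✓; bearing(A→P) − bearing(A→Q) = 133.0° ✓; |AP| = 7.801 ✓; ∠(AP, PE) = 90.00° ✓; |PE| = 26.90 ✗.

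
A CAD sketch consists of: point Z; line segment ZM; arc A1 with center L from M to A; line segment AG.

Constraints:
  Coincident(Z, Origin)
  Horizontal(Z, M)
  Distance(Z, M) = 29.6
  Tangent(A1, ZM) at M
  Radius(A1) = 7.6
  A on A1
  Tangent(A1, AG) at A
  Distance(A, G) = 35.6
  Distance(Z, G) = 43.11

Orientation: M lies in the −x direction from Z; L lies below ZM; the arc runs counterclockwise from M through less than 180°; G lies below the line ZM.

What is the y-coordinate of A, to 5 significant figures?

-12.155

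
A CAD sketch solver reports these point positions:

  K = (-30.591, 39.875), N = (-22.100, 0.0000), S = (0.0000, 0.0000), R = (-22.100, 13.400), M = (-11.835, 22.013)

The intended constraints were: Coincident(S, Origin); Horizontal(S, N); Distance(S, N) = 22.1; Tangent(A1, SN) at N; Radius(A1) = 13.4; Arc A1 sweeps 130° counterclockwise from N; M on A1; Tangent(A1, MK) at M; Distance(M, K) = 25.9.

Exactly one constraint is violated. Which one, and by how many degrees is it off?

Tangent(A1, MK) at M — off by 6.40°.

S = (0.00, 0.00) ✓; S.y = 0.00, N.y = 0.00 ✓; |SN| = 22.10 ✓; ∠(RN, NS) = 90.00° ✓; |RN| = 13.40 ✓; bearing(R→M) − bearing(R→N) = 130.0° ✓; |RM| = 13.40 ✓; ∠(RM, MK) = 83.60° ✗; |MK| = 25.90 ✓.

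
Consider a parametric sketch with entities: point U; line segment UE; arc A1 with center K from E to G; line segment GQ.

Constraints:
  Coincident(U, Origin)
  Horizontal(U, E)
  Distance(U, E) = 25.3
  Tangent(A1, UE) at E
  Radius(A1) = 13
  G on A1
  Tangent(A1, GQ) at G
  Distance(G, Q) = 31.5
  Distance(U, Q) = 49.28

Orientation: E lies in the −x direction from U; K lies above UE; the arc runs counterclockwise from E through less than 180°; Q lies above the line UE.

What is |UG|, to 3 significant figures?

19.5

U is at the origin; U and E share the same y with |UE| = 25.3 and E on the −x side, so E = (-25.3, 0.00). Since A1 is tangent to UE there, KE ⟂ UE, so K = E + (0, 13) = (-25.3, 13.0). Since KG ⟂ GQ (tangency), |KQ| = √(13.0² + 31.5²) = 34.1 regardless of where G sits on A1. So Q lies on both circle(U, 49.28) and circle(K, 34.1); the above-UE intersection is Q = (-17.3, 46.1). G is the foot of the tangent from Q: G = (-12.5, 15.0).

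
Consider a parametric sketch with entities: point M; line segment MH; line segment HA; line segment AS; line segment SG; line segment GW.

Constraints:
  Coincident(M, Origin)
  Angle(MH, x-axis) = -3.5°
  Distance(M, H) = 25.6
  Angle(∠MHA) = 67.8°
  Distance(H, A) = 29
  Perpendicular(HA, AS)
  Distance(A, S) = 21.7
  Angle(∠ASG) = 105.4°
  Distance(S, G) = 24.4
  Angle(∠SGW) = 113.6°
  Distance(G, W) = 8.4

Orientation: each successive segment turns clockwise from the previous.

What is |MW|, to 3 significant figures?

9.70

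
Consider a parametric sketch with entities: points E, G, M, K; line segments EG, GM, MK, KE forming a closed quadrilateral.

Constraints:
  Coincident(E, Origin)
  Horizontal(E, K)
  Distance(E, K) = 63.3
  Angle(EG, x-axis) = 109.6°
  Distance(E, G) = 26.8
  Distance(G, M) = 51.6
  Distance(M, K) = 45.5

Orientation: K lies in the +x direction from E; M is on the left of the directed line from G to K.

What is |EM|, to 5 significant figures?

56.619

Checks: |GM| = 51.60 ✓; |MK| = 45.50 ✓.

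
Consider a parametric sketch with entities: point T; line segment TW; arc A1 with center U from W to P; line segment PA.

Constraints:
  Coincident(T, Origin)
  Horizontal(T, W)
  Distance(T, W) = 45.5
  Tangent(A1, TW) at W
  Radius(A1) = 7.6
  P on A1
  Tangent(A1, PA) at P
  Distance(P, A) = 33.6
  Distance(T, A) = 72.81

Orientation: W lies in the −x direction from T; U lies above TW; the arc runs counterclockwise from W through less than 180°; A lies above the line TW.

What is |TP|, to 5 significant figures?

41.816

Checks: ∠(UW, WT) = 90.00° ✓; |UW| = 7.600 ✓; |UP| = 7.600 ✓; ∠(UP, PA) = 90.00° ✓; |PA| = 33.60 ✓; |TA| = 72.81 ✓.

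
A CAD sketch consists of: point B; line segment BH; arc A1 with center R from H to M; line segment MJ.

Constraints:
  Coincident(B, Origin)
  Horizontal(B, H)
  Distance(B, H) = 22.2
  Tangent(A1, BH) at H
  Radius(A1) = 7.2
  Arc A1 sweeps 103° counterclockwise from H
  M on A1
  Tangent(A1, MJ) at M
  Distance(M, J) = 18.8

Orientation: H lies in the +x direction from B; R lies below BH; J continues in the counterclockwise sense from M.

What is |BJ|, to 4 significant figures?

33.37

On A1, H sits at bearing 90° from R; a 103° counterclockwise sweep puts M at bearing 193°, so M = R + 7.2·(cos 193°, sin 193°) = (15.18, -8.820). A1 meets MJ tangentially, so RM is at right angles to MJ, so MJ runs along (−sin 193°, cos 193°); with |MJ| = 18.8, J = (19.41, -27.14). Then |BJ| = |J − B| = 33.37.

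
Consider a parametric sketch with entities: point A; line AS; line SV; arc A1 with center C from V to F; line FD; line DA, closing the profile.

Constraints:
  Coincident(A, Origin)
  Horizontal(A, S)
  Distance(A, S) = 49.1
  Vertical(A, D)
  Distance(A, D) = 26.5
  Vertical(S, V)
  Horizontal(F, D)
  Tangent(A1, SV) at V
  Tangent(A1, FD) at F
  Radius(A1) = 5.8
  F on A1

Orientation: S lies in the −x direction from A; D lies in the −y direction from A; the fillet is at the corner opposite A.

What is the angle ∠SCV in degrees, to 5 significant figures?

74.347°

A is at the origin; AS is horizontal with |AS| = 49.1 and S on the −x side, so S = (-49.100, 0.0000). A and D share the same x with |AD| = 26.5 and D on the −y side, so D = (0.0000, -26.500). The virtual corner opposite A is at (-49.100, -26.500). Tangency of A1 to SV means the radius CV is perpendicular to SV and A1 meets FD tangentially, so CF is at right angles to FD, with radius 5.8, so the center C sits 5.8 in from both sides at C = (-43.300, -20.700). That places the tangent points at V = (-49.100, -20.700) on SV and F = (-43.300, -26.500) on FD. Then cos ∠SCV = CS·CV / (|CS||CV|), giving 74.347°.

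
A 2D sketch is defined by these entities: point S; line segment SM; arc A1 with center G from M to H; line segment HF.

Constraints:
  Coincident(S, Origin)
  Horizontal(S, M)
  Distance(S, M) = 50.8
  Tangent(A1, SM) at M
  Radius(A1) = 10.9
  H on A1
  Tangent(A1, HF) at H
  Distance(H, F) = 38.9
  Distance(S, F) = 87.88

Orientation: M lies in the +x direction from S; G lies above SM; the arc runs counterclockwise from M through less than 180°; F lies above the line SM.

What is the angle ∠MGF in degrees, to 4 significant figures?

138.2°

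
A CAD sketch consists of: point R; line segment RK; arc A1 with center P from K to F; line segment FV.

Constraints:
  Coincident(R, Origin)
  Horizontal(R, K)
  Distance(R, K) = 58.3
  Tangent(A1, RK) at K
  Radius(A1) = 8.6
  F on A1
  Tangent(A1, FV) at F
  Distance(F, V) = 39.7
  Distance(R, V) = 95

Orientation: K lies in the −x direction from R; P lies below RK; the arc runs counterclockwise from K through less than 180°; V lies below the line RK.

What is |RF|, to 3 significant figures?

65.5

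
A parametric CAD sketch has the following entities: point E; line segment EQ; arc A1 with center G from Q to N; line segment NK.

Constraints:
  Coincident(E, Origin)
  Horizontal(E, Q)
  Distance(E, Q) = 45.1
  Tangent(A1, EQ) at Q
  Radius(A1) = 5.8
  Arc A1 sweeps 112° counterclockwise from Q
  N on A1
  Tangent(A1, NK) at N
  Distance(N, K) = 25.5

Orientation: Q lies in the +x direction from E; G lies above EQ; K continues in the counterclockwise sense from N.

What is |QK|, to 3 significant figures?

31.9

E is at the origin; EQ is horizontal with |EQ| = 45.1 and Q on the +x side, so Q = (45.1, 0.00). Since A1 is tangent to EQ there, GQ ⟂ EQ, so G = Q + (0, 5.8) = (45.1, 5.80). On A1, Q sits at bearing -90° from G; a 112° counterclockwise sweep puts N at bearing 22°, so N = G + 5.8·(cos 22°, sin 22°) = (50.5, 7.97). Since A1 is tangent to NK there, GN ⟂ NK, so NK runs along (−sin 22°, cos 22°); with |NK| = 25.5, K = (40.9, 31.6). Then |QK| = |K − Q| = 31.9.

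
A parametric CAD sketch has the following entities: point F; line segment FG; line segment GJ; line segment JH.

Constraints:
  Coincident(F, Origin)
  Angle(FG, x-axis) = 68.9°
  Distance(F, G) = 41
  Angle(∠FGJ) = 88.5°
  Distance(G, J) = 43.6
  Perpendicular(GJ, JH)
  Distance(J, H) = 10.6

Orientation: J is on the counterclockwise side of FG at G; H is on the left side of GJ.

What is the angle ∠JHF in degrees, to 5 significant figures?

125.55°

F is at the origin; FG runs at 68.9° with length 41.0, so G = 41.0·(cos 68.9°, sin 68.9°) = (14.760, 38.251). ∠FGJ = 88.5°, so GJ runs at 68.9° + (180° − 88.5°) = 160.40° from the x-axis; with |GJ| = 43.6, J = G + 43.6·(cos 160.40°, sin 160.40°) = (-26.314, 52.877). The perpendicularity gives JH at right angles to GJ; with |JH| = 10.6 on the left of GJ, H = J + 10.6·(-0.33545, -0.94206) = (-29.870, 42.891). Then cos ∠JHF = HJ·HF / (|HJ||HF|), giving 125.55°.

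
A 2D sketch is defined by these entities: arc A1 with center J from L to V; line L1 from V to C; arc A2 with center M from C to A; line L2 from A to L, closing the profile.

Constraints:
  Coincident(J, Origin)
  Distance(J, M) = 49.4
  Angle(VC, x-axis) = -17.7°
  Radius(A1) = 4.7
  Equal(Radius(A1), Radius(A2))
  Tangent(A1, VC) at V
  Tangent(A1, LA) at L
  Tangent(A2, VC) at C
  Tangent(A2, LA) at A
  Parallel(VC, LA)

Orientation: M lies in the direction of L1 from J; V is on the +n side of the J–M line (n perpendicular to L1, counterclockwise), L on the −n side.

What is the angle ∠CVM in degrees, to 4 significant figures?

5.435°

Tangency of A1 to both parallel lines with radius 4.7 puts V and L at J ± 4.7·n: V = (1.429, 4.478), L = (-1.429, -4.478). Equal radii place C and A the same way about M: C = M + 4.7·n = (48.49, -10.54), A = M − 4.7·n = (45.63, -19.50). Then cos ∠CVM = VC·VM / (|VC||VM|), giving 5.435°.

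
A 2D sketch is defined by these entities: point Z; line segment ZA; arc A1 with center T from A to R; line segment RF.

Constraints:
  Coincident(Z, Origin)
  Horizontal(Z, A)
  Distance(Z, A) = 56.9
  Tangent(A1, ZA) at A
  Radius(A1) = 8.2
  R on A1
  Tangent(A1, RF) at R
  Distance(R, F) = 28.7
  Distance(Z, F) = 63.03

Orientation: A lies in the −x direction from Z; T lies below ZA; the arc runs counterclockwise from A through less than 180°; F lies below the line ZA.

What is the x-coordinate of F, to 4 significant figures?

-50.73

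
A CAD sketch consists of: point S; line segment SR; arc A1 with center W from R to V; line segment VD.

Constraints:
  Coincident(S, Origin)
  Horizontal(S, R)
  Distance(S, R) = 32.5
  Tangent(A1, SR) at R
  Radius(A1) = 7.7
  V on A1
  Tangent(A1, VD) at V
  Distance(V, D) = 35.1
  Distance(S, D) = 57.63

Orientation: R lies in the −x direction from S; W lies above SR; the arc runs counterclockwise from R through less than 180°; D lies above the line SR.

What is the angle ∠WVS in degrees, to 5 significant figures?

136.02°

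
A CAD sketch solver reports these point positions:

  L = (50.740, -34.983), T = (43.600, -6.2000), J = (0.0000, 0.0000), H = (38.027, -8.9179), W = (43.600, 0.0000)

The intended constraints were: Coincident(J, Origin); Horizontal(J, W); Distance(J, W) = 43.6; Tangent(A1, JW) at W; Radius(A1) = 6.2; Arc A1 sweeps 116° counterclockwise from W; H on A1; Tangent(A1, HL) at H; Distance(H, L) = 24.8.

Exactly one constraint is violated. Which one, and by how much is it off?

Distance(H, L) = 24.8 — off by 4.20.

J = (0.00, 0.00) ✓; J.y = 0.00, W.y = 0.00 ✓; |JW| = 43.60 ✓; ∠(TW, WJ) = 90.00° ✓; |TW| = 6.200 ✓; bearing(T→H) − bearing(T→W) = 116.0° ✓; |TH| = 6.200 ✓; ∠(TH, HL) = 90.00° ✓; |HL| = 29.00 ✗.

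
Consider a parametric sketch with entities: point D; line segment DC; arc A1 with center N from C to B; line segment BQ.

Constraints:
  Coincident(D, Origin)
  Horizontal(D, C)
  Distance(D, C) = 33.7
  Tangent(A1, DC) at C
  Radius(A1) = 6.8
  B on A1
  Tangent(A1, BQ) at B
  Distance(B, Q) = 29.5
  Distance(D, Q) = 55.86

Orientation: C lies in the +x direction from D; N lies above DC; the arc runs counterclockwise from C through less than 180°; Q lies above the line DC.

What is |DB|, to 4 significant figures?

40.95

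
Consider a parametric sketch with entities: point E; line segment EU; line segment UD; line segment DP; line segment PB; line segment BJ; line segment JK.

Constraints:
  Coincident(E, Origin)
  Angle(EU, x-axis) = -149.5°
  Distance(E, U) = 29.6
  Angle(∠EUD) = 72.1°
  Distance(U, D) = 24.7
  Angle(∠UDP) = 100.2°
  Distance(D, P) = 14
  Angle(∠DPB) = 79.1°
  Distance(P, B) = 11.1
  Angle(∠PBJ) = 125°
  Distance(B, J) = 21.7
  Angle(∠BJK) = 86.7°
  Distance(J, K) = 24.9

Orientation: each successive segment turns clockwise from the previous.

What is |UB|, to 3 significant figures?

21.1

∠UDP = 100.2° gives DP at 22.8° from the x-axis; with |DP| = 14.0, P = (-18.0, 14.5). ∠DPB = 79.1° gives PB at -78.1° from the x-axis; with |PB| = 11.1, B = (-15.7, 3.65). Then |UB| = |B − U| = 21.1.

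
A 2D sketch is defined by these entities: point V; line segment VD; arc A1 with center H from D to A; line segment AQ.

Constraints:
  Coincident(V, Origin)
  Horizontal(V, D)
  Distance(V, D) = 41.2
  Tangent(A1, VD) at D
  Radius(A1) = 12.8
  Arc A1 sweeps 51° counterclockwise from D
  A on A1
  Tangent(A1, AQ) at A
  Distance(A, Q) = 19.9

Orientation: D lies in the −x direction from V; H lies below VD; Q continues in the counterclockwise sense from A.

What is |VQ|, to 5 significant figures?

66.801

V is at the origin; V and D share the same y with |VD| = 41.2 and D on the −x side, so D = (-41.200, 0.0000). Tangency of A1 to VD means the radius HD is perpendicular to VD, so H = D + (0, -12.8) = (-41.200, -12.800). On A1, D sits at bearing 90° from H; a 51° counterclockwise sweep puts A at bearing 141°, so A = H + 12.8·(cos 141°, sin 141°) = (-51.147, -4.7447). Since A1 is tangent to AQ there, HA ⟂ AQ, so AQ runs along (−sin 141°, cos 141°); with |AQ| = 19.9, Q = (-63.671, -20.210). Then |VQ| = |Q − V| = 66.801.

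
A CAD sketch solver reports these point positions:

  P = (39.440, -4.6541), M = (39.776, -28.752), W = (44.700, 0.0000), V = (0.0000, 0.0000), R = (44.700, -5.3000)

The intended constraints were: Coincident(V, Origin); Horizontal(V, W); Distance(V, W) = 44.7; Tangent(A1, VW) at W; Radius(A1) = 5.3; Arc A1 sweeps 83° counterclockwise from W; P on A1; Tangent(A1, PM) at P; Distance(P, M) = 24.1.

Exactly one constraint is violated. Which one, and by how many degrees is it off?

Tangent(A1, PM) at P — off by 7.80°.

V = (0.00, 0.00) ✓; V.y = 0.00, W.y = 0.00 ✓; |VW| = 44.70 ✓; ∠(RW, WV) = 90.00° ✓; |RW| = 5.300 ✓; bearing(R→P) − bearing(R→W) = 83.00° ✓; |RP| = 5.300 ✓; ∠(RP, PM) = 82.20° ✗; |PM| = 24.10 ✓.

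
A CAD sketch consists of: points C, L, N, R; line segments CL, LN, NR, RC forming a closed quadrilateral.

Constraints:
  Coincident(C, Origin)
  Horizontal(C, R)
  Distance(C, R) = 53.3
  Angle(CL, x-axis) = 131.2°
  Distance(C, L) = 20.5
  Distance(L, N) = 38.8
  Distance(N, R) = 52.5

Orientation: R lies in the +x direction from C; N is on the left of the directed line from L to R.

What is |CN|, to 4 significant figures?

42.40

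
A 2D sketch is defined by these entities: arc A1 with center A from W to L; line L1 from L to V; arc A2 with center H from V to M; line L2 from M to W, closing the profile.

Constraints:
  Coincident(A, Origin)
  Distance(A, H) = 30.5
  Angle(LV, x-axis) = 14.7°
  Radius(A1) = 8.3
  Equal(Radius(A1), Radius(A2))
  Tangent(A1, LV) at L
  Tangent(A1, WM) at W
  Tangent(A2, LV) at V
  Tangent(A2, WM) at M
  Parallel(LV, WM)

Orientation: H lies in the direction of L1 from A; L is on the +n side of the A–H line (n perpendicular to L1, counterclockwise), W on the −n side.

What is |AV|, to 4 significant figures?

31.61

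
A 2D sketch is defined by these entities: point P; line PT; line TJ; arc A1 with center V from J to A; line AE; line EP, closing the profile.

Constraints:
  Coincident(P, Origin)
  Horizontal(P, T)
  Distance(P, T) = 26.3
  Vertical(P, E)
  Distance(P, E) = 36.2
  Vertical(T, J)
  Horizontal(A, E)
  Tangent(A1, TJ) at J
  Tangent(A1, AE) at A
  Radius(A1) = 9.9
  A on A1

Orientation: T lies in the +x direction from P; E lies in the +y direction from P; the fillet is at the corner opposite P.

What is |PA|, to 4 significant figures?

39.74

P is at the origin; PT is horizontal with |PT| = 26.3 and T on the +x side, so T = (26.30, 0.000). PE is vertical with |PE| = 36.2 and E on the +y side, so E = (0.000, 36.20). The virtual corner opposite P is at (26.30, 36.20). Tangency of A1 to TJ means the radius VJ is perpendicular to TJ and since A1 is tangent to AE there, VA ⟂ AE, with radius 9.9, so the center V sits 9.9 in from both sides at V = (16.40, 26.30). That places the tangent points at J = (26.30, 26.30) on TJ and A = (16.40, 36.20) on AE. Then |PA| = |A − P| = 39.74.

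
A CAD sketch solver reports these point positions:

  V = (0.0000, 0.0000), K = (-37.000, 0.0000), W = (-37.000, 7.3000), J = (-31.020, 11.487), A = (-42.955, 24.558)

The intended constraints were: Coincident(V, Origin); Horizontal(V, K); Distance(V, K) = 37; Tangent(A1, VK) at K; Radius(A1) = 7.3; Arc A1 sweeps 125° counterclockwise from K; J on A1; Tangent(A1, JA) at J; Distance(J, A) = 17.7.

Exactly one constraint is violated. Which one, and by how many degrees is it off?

Tangent(A1, JA) at J — off by 7.40°.

V = (0.00, 0.00) ✓; V.y = 0.00, K.y = 0.00 ✓; |VK| = 37.00 ✓; ∠(WK, KV) = 90.00° ✓; |WK| = 7.300 ✓; bearing(W→J) − bearing(W→K) = 125.0° ✓; |WJ| = 7.300 ✓; ∠(WJ, JA) = 82.60° ✗; |JA| = 17.70 ✓.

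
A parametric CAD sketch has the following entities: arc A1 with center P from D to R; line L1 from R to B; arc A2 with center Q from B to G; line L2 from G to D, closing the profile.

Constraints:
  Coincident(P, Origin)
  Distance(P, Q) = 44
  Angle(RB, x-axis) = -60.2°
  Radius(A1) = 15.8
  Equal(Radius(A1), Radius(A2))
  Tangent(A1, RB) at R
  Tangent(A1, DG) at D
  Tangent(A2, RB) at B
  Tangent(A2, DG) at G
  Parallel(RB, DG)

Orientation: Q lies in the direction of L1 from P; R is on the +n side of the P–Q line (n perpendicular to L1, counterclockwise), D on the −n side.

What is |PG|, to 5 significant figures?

46.751

Tangency of A1 to both parallel lines with radius 15.8 puts R and D at P ± 15.8·n: R = (13.711, 7.8522), D = (-13.711, -7.8522). Equal radii place B and G the same way about Q: B = Q + 15.8·n = (35.578, -30.329), G = Q − 15.8·n = (8.1562, -46.034). Then |PG| = |G − P| = 46.751.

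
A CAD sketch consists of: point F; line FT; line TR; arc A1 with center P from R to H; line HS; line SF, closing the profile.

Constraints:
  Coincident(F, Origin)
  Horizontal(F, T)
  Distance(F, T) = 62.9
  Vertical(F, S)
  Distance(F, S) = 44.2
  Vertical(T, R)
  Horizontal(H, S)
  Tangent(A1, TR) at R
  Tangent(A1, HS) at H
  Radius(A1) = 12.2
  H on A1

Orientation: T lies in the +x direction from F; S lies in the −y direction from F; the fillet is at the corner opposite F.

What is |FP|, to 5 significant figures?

59.954

F and S share the same x with |FS| = 44.2 and S on the −y side, so S = (0.0000, -44.200). The virtual corner opposite F is at (62.900, -44.200). Since A1 is tangent to TR there, PR ⟂ TR and tangency of A1 to HS means the radius PH is perpendicular to HS, with radius 12.2, so the center P sits 12.2 in from both sides at P = (50.700, -32.000). Then |FP| = |P − F| = 59.954.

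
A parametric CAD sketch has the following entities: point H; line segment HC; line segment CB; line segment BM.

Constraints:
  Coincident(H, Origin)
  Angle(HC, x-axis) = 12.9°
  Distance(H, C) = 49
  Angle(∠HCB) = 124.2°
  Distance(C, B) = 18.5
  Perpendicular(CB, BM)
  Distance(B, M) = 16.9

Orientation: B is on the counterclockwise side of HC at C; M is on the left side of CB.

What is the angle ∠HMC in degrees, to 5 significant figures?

69.577°

H is at the origin; HC runs at 12.9° with length 49.0, so C = 49.0·(cos 12.9°, sin 12.9°) = (47.763, 10.939). ∠HCB = 124.2°, so CB runs at 12.9° + (180° − 124.2°) = 68.700° from the x-axis; with |CB| = 18.5, B = C + 18.5·(cos 68.700°, sin 68.700°) = (54.483, 28.176). CB is perpendicular to BM; with |BM| = 16.9 on the left of CB, M = B + 16.9·(-0.93169, 0.36325) = (38.738, 34.314). Then cos ∠HMC = MH·MC / (|MH||MC|), giving 69.577°.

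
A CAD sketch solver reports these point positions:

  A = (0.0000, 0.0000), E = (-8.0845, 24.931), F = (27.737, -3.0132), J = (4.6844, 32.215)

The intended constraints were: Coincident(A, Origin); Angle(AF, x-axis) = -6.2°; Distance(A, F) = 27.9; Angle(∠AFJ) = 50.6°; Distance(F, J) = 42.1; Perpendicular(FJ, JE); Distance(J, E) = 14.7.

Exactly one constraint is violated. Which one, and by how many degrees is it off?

Perpendicular(FJ, JE) — off by 3.50°.

A = (0.00, 0.00) ✓; AF at -6.200° ✓; |AF| = 27.90 ✓; ∠AFJ = 50.60° ✓; |FJ| = 42.10 ✓; ∠(FJ, JE) = 86.50° ✗; |JE| = 14.70 ✓.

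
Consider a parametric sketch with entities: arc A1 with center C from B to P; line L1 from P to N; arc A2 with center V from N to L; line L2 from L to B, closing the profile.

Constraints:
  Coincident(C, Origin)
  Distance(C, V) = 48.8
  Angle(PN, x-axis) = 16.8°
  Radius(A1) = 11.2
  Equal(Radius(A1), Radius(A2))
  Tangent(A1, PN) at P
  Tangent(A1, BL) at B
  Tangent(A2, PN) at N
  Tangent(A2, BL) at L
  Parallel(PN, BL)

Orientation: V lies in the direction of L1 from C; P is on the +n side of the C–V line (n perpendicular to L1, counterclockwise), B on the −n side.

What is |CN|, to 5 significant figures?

50.069

The slot axis is L1's direction at 16.8°, so u = (cos 16.8°, sin 16.8°) = (0.95732, 0.28903) and n = (−sin 16.8°, cos 16.8°) = (-0.28903, 0.95732). C is at the origin and V lies 48.8 along u from C, so V = 48.8·u = (46.717, 14.105). Tangency of A1 to both parallel lines with radius 11.2 puts P and B at C ± 11.2·n: P = (-3.2372, 10.722), B = (3.2372, -10.722). Equal radii place N and L the same way about V: N = V + 11.2·n = (43.480, 24.827), L = V − 11.2·n = (49.954, 3.3828). Then |CN| = |N − C| = 50.069.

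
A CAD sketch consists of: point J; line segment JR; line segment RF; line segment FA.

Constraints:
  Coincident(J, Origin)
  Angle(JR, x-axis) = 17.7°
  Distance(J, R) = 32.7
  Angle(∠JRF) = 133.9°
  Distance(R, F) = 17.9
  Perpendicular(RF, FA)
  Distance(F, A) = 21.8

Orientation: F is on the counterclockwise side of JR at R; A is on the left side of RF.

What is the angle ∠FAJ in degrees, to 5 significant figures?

92.487°

J is at the origin; JR runs at 17.7° with length 32.7, so R = 32.7·(cos 17.7°, sin 17.7°) = (31.152, 9.9419). ∠JRF = 133.9°, so RF runs at 17.7° + (180° − 133.9°) = 63.800° from the x-axis; with |RF| = 17.9, F = R + 17.9·(cos 63.800°, sin 63.800°) = (39.055, 26.003). RF is perpendicular to FA; with |FA| = 21.8 on the left of RF, A = F + 21.8·(-0.89726, 0.44151) = (19.495, 35.628). Then cos ∠FAJ = AF·AJ / (|AF||AJ|), giving 92.487°.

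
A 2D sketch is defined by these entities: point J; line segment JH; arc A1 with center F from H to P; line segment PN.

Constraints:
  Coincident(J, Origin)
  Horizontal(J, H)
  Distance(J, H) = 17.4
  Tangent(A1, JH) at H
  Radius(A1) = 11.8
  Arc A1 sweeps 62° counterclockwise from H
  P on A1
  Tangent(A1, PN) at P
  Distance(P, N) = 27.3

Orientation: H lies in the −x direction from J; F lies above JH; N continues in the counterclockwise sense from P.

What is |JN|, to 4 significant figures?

30.92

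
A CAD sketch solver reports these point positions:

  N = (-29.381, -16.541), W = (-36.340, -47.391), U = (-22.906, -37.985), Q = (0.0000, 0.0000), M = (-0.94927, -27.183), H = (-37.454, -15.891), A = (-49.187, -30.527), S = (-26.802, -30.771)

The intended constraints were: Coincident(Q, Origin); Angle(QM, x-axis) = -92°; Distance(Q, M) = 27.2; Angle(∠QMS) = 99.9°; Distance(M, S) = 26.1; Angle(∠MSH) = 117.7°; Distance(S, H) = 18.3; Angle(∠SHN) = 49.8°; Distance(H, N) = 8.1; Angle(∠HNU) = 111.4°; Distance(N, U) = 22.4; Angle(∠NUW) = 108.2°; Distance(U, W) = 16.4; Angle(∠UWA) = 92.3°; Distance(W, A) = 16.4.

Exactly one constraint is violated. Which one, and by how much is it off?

Distance(W, A) = 16.4 — off by 4.80.

Q = (0.00, 0.00) ✓; QM at -92.00° ✓; |QM| = 27.20 ✓; ∠QMS = 99.90° ✓; |MS| = 26.10 ✓; ∠MSH = 117.7° ✓; |SH| = 18.30 ✓; ∠SHN = 49.80° ✓; |HN| = 8.099 ✓; ∠HNU = 111.4° ✓; |NU| = 22.40 ✓; ∠NUW = 108.2° ✓; |UW| = 16.40 ✓; ∠UWA = 92.30° ✓; |WA| = 21.20 ✗.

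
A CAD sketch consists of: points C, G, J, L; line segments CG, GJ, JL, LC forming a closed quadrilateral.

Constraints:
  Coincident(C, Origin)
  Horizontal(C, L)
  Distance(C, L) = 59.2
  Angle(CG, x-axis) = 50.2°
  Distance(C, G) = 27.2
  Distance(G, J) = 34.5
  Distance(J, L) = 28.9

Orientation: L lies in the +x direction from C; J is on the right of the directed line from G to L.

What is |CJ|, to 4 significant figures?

33.79

Checks: |GJ| = 34.50 ✓; |JL| = 28.90 ✓.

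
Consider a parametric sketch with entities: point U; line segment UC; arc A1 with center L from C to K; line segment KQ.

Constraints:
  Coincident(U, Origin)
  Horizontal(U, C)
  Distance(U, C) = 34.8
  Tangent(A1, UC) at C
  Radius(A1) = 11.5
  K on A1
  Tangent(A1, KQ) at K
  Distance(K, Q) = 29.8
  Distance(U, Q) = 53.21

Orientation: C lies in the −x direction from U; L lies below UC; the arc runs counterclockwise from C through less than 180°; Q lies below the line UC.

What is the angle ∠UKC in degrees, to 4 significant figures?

38.36°

Checks: |LK| = 11.50 ✓; ∠(LK, KQ) = 90.00° ✓; |KQ| = 29.80 ✓; |UQ| = 53.21 ✓.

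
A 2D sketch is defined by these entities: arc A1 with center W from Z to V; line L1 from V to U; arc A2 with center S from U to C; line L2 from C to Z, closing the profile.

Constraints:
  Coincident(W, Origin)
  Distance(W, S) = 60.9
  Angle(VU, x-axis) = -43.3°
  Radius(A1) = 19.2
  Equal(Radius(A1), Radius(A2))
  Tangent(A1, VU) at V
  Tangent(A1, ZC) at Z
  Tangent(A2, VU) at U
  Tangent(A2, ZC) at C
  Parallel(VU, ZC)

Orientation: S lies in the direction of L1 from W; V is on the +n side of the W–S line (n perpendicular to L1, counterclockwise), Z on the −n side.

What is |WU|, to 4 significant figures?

63.85

The slot axis is L1's direction at -43.3°, so u = (cos -43.3°, sin -43.3°) = (0.7278, -0.6858) and n = (−sin -43.3°, cos -43.3°) = (0.6858, 0.7278). W is at the origin and S lies 60.9 along u from W, so S = 60.9·u = (44.32, -41.77). Tangency of A1 to both parallel lines with radius 19.2 puts V and Z at W ± 19.2·n: V = (13.17, 13.97), Z = (-13.17, -13.97). Equal radii place U and C the same way about S: U = S + 19.2·n = (57.49, -27.79), C = S − 19.2·n = (31.15, -55.74). Then |WU| = |U − W| = 63.85.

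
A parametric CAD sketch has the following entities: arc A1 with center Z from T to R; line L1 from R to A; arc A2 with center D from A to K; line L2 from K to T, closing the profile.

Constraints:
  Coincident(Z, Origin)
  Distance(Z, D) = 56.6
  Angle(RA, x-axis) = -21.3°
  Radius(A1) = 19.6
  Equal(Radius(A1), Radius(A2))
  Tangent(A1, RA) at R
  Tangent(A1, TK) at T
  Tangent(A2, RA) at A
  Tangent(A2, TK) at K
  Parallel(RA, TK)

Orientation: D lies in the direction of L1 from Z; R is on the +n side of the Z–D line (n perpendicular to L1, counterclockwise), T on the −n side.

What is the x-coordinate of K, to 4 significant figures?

45.61

The slot axis is L1's direction at -21.3°, so u = (cos -21.3°, sin -21.3°) = (0.9317, -0.3633) and n = (−sin -21.3°, cos -21.3°) = (0.3633, 0.9317). Z is at the origin and D lies 56.6 along u from Z, so D = 56.6·u = (52.73, -20.56). Tangency of A1 to both parallel lines with radius 19.6 puts R and T at Z ± 19.6·n: R = (7.120, 18.26), T = (-7.120, -18.26). Equal radii place A and K the same way about D: A = D + 19.6·n = (59.85, -2.299), K = D − 19.6·n = (45.61, -38.82). So K.x = 45.61.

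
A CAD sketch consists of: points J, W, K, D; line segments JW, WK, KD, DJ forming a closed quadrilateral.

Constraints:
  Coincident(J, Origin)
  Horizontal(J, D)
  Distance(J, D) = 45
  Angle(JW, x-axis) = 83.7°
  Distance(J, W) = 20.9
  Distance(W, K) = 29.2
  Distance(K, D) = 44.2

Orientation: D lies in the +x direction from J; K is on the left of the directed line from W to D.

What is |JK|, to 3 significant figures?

46.5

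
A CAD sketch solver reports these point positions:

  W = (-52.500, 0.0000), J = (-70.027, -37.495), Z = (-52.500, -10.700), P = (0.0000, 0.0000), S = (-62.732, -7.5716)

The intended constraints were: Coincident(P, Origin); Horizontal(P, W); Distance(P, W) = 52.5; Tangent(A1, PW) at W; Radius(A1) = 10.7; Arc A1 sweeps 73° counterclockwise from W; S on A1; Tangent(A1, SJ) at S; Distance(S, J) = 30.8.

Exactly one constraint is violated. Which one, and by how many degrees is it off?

Tangent(A1, SJ) at S — off by 3.30°.

P = (0.00, 0.00) ✓; P.y = 0.00, W.y = 0.00 ✓; |PW| = 52.50 ✓; ∠(ZW, WP) = 90.00° ✓; |ZW| = 10.70 ✓; bearing(Z→S) − bearing(Z→W) = 73.00° ✓; |ZS| = 10.70 ✓; ∠(ZS, SJ) = 86.70° ✗; |SJ| = 30.80 ✓.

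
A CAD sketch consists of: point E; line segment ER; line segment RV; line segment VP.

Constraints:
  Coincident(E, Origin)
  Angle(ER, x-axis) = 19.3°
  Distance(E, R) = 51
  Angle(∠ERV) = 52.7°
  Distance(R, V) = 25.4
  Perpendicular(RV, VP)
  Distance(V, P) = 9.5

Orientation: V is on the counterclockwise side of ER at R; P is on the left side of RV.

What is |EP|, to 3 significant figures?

31.6

∠ERV = 52.7°, so RV runs at 19.3° + (180° − 52.7°) = 147° from the x-axis; with |RV| = 25.4, V = R + 25.4·(cos 147°, sin 147°) = (26.9, 30.8). RV ⟂ VP; with |VP| = 9.5 on the left of RV, P = V + 9.5·(-0.550, -0.835) = (21.7, 22.9). Then |EP| = |P − E| = 31.6.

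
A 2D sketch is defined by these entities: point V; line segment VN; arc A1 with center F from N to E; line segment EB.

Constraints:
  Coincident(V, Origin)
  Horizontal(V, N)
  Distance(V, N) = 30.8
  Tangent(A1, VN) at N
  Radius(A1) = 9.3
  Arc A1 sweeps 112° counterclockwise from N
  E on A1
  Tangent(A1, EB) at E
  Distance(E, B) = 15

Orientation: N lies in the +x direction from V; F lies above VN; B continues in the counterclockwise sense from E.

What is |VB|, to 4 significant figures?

43.07

On A1, N sits at bearing -90° from F; a 112° counterclockwise sweep puts E at bearing 22°, so E = F + 9.3·(cos 22°, sin 22°) = (39.42, 12.78). Tangency of A1 to EB means the radius FE is perpendicular to EB, so EB runs along (−sin 22°, cos 22°); with |EB| = 15.0, B = (33.80, 26.69). Then |VB| = |B − V| = 43.07.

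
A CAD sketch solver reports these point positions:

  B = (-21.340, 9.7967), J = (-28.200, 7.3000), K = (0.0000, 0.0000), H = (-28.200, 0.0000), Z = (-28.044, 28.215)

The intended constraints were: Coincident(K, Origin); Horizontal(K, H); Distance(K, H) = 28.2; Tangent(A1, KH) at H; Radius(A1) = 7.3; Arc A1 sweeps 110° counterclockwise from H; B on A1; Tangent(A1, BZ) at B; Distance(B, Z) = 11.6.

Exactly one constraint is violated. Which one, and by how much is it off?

Distance(B, Z) = 11.6 — off by 8.00.

K = (0.00, 0.00) ✓; K.y = 0.00, H.y = 0.00 ✓; |KH| = 28.20 ✓; ∠(JH, HK) = 90.00° ✓; |JH| = 7.300 ✓; bearing(J→B) − bearing(J→H) = 110.0° ✓; |JB| = 7.300 ✓; ∠(JB, BZ) = 90.00° ✓; |BZ| = 19.60 ✗.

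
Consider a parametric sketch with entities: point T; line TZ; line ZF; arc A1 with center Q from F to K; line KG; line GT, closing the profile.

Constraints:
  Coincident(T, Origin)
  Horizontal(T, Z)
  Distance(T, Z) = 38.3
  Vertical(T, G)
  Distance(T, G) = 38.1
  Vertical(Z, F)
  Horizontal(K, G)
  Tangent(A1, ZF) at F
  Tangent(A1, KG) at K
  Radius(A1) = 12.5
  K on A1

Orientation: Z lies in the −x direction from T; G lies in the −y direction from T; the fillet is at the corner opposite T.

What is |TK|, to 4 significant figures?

46.01

T is at the origin; T and Z share the same y with |TZ| = 38.3 and Z on the −x side, so Z = (-38.30, 0.000). T and G share the same x with |TG| = 38.1 and G on the −y side, so G = (0.000, -38.10). The virtual corner opposite T is at (-38.30, -38.10). The tangent condition forces QF to be normal to ZF and A1 meets KG tangentially, so QK is at right angles to KG, with radius 12.5, so the center Q sits 12.5 in from both sides at Q = (-25.80, -25.60). That places the tangent points at F = (-38.30, -25.60) on ZF and K = (-25.80, -38.10) on KG. Then |TK| = |K − T| = 46.01.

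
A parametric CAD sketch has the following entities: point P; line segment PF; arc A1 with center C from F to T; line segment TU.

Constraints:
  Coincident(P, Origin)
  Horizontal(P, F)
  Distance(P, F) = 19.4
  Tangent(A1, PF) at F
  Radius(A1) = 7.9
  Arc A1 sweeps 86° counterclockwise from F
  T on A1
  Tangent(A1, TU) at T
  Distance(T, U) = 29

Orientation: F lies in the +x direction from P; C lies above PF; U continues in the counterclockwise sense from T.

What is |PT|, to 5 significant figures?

28.253

P is at the origin; PF is horizontal with |PF| = 19.4 and F on the +x side, so F = (19.400, 0.0000). A1 meets PF tangentially, so CF is at right angles to PF, so C = F + (0, 7.9) = (19.400, 7.9000). On A1, F sits at bearing -90° from C; an 86° counterclockwise sweep puts T at bearing -4°, so T = C + 7.9·(cos -4°, sin -4°) = (27.281, 7.3489). Then |PT| = |T − P| = 28.253.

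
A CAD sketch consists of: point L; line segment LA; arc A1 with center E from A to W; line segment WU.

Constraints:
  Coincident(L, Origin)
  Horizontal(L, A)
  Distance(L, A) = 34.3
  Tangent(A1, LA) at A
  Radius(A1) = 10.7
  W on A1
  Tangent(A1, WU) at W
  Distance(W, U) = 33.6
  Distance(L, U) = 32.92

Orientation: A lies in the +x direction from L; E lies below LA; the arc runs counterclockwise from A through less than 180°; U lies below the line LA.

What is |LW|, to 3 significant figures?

25.9

Checks: |EW| = 10.70 ✓; ∠(EW, WU) = 90.00° ✓; |WU| = 33.60 ✓; |LU| = 32.92 ✓.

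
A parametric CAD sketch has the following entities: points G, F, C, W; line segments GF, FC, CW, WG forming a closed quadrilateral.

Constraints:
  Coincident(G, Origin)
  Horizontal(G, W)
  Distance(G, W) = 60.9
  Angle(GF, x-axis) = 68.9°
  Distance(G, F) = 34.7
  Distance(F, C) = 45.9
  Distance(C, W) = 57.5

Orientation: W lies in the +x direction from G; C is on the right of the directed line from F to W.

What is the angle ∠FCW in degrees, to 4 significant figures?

67.48°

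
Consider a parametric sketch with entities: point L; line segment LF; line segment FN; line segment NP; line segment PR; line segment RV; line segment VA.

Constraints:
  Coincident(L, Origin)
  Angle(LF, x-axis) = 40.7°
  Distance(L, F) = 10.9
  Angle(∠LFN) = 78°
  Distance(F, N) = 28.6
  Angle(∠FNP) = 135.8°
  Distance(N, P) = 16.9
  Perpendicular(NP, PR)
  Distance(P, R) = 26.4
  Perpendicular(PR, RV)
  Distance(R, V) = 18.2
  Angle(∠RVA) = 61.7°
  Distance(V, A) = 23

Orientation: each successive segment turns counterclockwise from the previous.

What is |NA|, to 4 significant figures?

11.40

PR is perpendicular to RV, so RV runs at 6.900°; with |RV| = 18.2, V = (-10.02, -1.613). ∠RVA = 61.7° gives VA at 125.2° from the x-axis; with |VA| = 23.0, A = (-23.28, 17.18). Then |NA| = |A − N| = 11.40.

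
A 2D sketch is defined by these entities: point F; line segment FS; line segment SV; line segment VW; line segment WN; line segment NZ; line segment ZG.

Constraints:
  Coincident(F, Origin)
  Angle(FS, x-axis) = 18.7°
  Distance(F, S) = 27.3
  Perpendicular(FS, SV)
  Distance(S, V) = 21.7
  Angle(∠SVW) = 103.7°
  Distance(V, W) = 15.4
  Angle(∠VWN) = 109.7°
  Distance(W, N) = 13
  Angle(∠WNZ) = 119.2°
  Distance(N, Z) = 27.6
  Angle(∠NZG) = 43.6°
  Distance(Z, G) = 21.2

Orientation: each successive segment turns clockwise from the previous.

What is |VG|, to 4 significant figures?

11.88

F is at the origin; FS runs at 18.7° with length 27.3, so S = (25.86, 8.753). The perpendicularity gives SV at right angles to FS, so SV runs at -71.30°; with |SV| = 21.7, V = (32.82, -11.80). ∠SVW = 103.7° gives VW at -147.6° from the x-axis; with |VW| = 15.4, W = (19.81, -20.05). ∠VWN = 109.7° gives WN at 142.1° from the x-axis; with |WN| = 13.0, N = (9.555, -12.07). ∠WNZ = 119.2° gives NZ at 81.30° from the x-axis; with |NZ| = 27.6, Z = (13.73, 15.21). ∠NZG = 43.6° gives ZG at -55.10° from the x-axis; with |ZG| = 21.2, G = (25.86, -2.173). Then |VG| = |G − V| = 11.88.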